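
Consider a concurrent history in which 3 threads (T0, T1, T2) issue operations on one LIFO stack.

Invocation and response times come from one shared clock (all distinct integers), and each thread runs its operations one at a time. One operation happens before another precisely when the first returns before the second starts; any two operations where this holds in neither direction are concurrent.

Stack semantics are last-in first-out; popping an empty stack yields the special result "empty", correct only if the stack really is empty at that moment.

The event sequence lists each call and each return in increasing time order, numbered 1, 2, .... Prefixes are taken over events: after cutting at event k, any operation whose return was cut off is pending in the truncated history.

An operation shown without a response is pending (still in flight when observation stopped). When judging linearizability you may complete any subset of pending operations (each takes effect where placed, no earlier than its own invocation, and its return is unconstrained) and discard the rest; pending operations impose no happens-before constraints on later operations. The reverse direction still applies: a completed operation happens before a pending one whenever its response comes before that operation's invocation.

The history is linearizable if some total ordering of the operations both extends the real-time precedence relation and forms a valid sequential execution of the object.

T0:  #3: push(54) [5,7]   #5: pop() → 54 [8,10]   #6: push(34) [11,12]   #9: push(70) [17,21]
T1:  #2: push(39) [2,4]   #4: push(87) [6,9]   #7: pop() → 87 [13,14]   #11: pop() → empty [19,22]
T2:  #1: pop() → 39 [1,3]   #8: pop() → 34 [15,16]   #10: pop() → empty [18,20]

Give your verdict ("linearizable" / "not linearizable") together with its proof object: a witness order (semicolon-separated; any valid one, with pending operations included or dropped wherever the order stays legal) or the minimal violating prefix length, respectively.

already the first 14 events (up to #7's response at time 14) admit no linearization; the first 13 still do
no legal order exists: 6 real-time-consistent candidates over 7 completed LIFO stack operations, all rejected
take #1, #2, #3, #4, #5, #6, #7: step 1 already fails, because #1 pop() → 39 cannot occur there
take #1, #2, #3, #5, #4, #6, #7: step 1 already fails, because #1 pop() → 39 cannot occur there

not linearizable — minimal violating prefix: 14 events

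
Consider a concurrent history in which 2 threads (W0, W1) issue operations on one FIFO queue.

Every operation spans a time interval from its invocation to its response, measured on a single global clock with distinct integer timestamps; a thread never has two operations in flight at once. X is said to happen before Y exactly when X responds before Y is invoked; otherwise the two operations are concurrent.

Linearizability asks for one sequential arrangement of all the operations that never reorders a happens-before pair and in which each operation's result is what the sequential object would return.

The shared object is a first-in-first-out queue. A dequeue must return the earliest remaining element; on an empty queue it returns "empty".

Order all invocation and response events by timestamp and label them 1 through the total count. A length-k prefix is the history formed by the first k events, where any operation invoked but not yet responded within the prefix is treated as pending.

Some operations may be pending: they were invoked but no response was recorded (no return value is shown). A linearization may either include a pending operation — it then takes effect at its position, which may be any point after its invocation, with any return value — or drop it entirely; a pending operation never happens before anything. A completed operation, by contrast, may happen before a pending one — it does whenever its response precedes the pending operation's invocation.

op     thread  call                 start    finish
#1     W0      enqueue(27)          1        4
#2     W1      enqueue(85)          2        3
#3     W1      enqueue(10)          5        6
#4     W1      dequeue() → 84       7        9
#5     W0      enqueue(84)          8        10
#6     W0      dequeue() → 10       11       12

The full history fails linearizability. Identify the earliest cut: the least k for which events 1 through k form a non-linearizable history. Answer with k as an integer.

one valid order for events 1..8 is #1, #2, #3:
after step 1 (#1 enqueue(27)): queue <27>
after step 2 (#2 enqueue(85)): queue <27,85>
after step 3 (#3 enqueue(10)): queue <27,85,10>
once event 9 joins (#4's response, time 9), exhaustive search finds no witness
no escape via the 1 pending operation (#5): every completion choice fails
for example #1, #2, #3, #4 (pending dropped) fails at step 4: #4 dequeue() → 84 is not legal there
for example #2, #1, #3, #4 (pending dropped) fails at step 4: #4 dequeue() → 84 is not legal there

9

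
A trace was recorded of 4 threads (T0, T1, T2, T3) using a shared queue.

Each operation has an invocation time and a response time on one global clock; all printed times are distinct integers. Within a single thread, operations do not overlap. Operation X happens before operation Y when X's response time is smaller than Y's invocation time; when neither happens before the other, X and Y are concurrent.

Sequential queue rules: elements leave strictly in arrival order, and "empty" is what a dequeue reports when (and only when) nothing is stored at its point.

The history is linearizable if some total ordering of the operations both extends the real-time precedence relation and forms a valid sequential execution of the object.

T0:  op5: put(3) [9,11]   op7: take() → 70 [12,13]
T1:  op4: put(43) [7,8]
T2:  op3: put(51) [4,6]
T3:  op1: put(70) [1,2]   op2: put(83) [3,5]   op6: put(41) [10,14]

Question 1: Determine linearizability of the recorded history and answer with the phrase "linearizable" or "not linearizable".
linearizable

one valid linearization: op1, op2, op3, op4, op5, op6, op7
step 1: op1 put(70) — queue <70>
step 2: op2 put(83) — queue <70,83>
step 3: op3 put(51) — queue <70,83,51>
step 4: op4 put(43) — queue <70,83,51,43>
step 5: op5 put(3) — queue <70,83,51,43,3>
step 6: op6 put(41) — queue <70,83,51,43,3,41>
step 7: op7 take() → 70 — queue <83,51,43,3,41>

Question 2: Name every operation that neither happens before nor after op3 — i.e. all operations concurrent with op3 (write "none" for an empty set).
op2

op3 runs from 4 to 6; window-overlapping ops are concurrent
op1 [1,2]: before
op2 [3,5]: concurrent
op4 [7,8]: after
op5 [9,11]: after
op6 [10,14]: after
op7 [12,13]: after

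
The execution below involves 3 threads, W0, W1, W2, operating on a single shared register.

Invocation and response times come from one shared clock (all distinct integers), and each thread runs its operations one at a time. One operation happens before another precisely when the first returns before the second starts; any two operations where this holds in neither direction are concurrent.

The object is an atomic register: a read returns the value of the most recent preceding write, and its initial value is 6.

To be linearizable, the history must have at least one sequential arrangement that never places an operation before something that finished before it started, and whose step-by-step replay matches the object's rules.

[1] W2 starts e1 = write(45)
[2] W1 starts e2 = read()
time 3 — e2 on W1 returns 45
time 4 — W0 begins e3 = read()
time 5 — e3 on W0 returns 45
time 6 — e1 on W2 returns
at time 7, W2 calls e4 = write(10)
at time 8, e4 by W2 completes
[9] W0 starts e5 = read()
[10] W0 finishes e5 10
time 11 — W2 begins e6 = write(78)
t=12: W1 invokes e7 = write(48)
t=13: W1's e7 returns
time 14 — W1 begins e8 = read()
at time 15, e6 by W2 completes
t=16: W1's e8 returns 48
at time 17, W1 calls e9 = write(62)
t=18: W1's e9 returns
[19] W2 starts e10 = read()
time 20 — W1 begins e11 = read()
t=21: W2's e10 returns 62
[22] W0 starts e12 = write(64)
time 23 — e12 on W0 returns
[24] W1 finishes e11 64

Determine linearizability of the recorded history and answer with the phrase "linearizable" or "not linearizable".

one valid linearization: e1, e2, e3, e4, e5, e6, e7, e8, e9, e10, e12, e11
step 1: e1 write(45) — value 45
step 2: e2 read() → 45 — value 45
step 3: e3 read() → 45 — value 45
step 4: e4 write(10) — value 10
step 5: e5 read() → 10 — value 10
step 6: e6 write(78) — value 78
step 7: e7 write(48) — value 48
step 8: e8 read() → 48 — value 48
step 9: e9 write(62) — value 62
step 10: e10 read() → 62 — value 62
step 11: e12 write(64) — value 64
step 12: e11 read() → 64 — value 64

linearizable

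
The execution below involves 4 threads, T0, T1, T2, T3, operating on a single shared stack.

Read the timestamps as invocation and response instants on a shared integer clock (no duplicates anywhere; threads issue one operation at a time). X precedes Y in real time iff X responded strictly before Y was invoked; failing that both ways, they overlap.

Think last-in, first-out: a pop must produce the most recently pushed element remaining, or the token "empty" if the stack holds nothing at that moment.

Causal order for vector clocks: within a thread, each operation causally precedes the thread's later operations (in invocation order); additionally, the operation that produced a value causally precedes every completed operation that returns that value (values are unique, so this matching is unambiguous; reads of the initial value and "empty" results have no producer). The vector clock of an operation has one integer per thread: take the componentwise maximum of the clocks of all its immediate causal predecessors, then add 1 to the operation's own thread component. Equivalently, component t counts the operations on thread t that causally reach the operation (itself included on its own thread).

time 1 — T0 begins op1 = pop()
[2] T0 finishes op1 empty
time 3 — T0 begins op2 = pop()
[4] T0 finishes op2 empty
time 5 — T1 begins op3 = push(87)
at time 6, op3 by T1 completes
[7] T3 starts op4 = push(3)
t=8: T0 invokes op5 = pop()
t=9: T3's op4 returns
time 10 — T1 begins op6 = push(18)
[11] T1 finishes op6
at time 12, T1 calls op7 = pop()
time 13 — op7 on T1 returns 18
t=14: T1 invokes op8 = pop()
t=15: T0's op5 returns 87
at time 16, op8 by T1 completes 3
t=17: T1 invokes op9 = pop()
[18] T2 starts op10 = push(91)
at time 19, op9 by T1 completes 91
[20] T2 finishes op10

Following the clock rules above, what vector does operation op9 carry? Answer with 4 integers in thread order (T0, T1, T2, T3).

(0, 5, 1, 1)

VC(op4, invoked at 7): no causal predecessors; +1 on T3 → (0, 0, 0, 1)
VC(op10, invoked at 18): no causal predecessors; +1 on T2 → (0, 0, 1, 0)
VC(op3, invoked at 5): no causal predecessors; +1 on T1 → (0, 1, 0, 0)
VC(op1, invoked at 1): no causal predecessors; +1 on T0 → (1, 0, 0, 0)
invoked at 10, op6 merges VC(op3)=(0, 1, 0, 0) and bumps T1's slot → (0, 2, 0, 0)
invoked at 3, op2 merges VC(op1)=(1, 0, 0, 0) and bumps T0's slot → (2, 0, 0, 0)
invoked at 12, op7 merges VC(op6)=(0, 2, 0, 0) and bumps T1's slot → (0, 3, 0, 0)
invoked at 8, op5 merges VC(op2)=(2, 0, 0, 0), VC(op3)=(0, 1, 0, 0) and bumps T0's slot → (3, 1, 0, 0)
invoked at 14, op8 merges VC(op4)=(0, 0, 0, 1), VC(op7)=(0, 3, 0, 0) and bumps T1's slot → (0, 4, 0, 1)
invoked at 17, op9 merges VC(op8)=(0, 4, 0, 1), VC(op10)=(0, 0, 1, 0) and bumps T1's slot → (0, 5, 1, 1)
target: VC(op9) = (0, 5, 1, 1)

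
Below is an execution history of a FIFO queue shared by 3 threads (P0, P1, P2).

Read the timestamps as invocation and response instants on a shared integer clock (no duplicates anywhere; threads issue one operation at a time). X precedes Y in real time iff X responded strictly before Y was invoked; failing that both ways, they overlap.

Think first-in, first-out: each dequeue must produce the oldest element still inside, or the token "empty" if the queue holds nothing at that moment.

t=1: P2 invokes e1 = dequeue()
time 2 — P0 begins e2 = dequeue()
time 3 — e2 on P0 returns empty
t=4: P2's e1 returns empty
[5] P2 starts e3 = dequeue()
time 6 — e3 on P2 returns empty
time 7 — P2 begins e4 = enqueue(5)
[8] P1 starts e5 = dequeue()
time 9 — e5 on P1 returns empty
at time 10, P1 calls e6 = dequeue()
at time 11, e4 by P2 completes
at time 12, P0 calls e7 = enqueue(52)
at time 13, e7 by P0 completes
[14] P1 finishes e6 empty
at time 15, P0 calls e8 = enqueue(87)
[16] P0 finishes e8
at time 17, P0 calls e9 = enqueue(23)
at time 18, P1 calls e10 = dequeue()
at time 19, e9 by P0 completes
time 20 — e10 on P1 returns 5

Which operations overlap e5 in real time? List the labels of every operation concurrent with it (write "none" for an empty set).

e5 spans [8,9]: anything still running between times 8 and 9 counts as concurrent
e1 [1,4]: before
e2 [2,3]: before
e3 [5,6]: before
e4 [7,11]: concurrent
e6 [10,14]: after
e7 [12,13]: after
e8 [15,16]: after
e9 [17,19]: after
e10 [18,20]: after

e4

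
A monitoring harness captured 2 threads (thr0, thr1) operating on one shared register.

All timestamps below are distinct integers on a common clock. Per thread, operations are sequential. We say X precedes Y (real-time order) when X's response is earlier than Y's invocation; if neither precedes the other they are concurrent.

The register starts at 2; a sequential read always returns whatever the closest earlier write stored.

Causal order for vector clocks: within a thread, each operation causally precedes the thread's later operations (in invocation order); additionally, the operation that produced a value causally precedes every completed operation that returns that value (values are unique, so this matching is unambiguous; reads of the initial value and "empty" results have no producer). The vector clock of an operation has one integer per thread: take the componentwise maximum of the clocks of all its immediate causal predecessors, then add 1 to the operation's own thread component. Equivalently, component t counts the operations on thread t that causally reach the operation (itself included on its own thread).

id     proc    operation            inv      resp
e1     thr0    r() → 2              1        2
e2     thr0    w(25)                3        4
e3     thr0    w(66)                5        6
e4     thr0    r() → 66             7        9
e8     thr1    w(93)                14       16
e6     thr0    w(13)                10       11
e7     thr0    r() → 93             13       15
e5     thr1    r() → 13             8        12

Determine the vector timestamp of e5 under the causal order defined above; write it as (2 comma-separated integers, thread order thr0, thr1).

e1 (invocation 1): nothing precedes it; thr0's component alone gives (1, 0)
merge at e2 (invoked 3): VC(e1)=(1, 0), own-thread bump on thr0 → (2, 0)
merge at e3 (invoked 5): VC(e2)=(2, 0), own-thread bump on thr0 → (3, 0)
merge at e4 (invoked 7): VC(e3)=(3, 0), own-thread bump on thr0 → (4, 0)
merge at e6 (invoked 10): VC(e4)=(4, 0), own-thread bump on thr0 → (5, 0)
merge at e5 (invoked 8): VC(e6)=(5, 0), own-thread bump on thr1 → (5, 1)
merge at e8 (invoked 14): VC(e5)=(5, 1), own-thread bump on thr1 → (5, 2)
merge at e7 (invoked 13): VC(e6)=(5, 0), VC(e8)=(5, 2), own-thread bump on thr0 → (6, 2)
target: VC(e5) = (5, 1)

(5, 1)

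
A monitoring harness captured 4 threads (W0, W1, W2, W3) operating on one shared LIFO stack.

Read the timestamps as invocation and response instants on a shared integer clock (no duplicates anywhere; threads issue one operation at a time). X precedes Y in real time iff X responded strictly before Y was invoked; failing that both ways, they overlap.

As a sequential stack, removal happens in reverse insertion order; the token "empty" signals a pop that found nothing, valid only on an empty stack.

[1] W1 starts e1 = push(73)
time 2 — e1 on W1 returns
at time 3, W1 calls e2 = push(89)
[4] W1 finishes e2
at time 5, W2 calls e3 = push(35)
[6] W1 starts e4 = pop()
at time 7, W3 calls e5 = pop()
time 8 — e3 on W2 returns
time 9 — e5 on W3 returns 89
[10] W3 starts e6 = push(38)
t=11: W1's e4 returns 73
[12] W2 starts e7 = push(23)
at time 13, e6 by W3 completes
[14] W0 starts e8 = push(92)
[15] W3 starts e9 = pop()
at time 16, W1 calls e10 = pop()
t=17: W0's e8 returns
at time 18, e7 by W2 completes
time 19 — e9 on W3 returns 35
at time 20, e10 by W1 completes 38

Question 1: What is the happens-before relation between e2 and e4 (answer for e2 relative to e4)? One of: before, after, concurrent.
before

e2 spans [3,4], e4 spans [6,11]
resp(e2)=4 < inv(e4)=6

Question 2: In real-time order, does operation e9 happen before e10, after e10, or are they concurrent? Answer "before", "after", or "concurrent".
concurrent

e9 spans [15,19], e10 spans [16,20]
the intervals overlap in both directions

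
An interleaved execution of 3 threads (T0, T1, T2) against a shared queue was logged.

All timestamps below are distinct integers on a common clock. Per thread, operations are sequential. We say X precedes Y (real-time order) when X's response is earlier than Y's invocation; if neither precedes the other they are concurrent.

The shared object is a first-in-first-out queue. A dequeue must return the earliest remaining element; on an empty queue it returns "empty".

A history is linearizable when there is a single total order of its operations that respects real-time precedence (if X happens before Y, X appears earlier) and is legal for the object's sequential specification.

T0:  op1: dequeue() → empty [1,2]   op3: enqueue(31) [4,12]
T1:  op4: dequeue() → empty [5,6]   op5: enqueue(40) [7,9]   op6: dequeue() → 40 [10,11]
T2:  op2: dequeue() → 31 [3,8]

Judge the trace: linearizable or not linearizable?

one valid linearization: op1, op3, op2, op4, op5, op6
after step 1 (op1 dequeue() → empty): queue <>
after step 2 (op3 enqueue(31)): queue <31>
after step 3 (op2 dequeue() → 31): queue <>
after step 4 (op4 dequeue() → empty): queue <>
after step 5 (op5 enqueue(40)): queue <40>
after step 6 (op6 dequeue() → 40): queue <>

linearizable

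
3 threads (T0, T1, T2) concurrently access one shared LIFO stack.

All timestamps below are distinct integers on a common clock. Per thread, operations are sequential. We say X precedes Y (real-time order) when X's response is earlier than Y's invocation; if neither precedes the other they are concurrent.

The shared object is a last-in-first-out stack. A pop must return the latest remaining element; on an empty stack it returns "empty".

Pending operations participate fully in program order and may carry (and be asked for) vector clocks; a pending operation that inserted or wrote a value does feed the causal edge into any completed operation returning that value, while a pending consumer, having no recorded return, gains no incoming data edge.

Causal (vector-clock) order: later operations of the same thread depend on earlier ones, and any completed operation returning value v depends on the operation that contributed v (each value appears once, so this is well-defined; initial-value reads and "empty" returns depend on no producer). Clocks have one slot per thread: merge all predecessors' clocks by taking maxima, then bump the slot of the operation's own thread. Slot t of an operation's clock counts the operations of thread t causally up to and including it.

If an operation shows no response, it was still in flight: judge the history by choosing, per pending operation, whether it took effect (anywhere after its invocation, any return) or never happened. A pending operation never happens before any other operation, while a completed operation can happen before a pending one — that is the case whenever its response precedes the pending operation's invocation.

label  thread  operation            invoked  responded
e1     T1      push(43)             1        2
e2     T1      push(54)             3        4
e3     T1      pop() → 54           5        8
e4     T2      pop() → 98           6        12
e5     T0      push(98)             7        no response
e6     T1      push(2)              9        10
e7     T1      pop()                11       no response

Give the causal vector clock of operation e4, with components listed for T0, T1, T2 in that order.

(1, 0, 1)

e1 (invocation 1): nothing precedes it; T1's component alone gives (0, 1, 0)
e5 (invocation 7): nothing precedes it; T0's component alone gives (1, 0, 0)
e2 (invocation 3): componentwise max over VC(e1)=(0, 1, 0), +1 at T1, giving (0, 2, 0)
e4 (invocation 6): componentwise max over VC(e5)=(1, 0, 0), +1 at T2, giving (1, 0, 1)
e3 (invocation 5): componentwise max over VC(e2)=(0, 2, 0), +1 at T1, giving (0, 3, 0)
e6 (invocation 9): componentwise max over VC(e3)=(0, 3, 0), +1 at T1, giving (0, 4, 0)
e7 (invocation 11): componentwise max over VC(e6)=(0, 4, 0), +1 at T1, giving (0, 5, 0)
target: VC(e4) = (1, 0, 1)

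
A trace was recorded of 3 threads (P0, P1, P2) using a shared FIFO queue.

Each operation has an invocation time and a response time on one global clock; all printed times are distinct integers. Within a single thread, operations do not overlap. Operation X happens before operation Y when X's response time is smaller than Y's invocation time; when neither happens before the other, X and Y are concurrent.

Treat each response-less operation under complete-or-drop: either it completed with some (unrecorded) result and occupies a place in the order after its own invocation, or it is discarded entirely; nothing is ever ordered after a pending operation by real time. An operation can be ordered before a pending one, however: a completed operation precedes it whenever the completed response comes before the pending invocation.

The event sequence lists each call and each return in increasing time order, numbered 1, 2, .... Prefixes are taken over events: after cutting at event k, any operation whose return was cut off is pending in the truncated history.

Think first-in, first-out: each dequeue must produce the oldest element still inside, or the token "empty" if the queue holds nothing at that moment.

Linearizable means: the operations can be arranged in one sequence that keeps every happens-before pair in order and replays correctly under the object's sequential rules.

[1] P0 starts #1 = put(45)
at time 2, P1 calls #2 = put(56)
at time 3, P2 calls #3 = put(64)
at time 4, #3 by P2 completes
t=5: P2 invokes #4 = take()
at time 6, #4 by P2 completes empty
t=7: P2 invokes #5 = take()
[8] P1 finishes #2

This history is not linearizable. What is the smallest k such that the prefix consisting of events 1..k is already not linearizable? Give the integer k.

6

a valid linearization of events 1..5 exists, for instance #1, #2, #3:
1. #1 put(45) (pending, included), leaving queue <45>
2. #2 put(56) (pending, included), leaving queue <45,56>
3. #3 put(64), leaving queue <45,56,64>
include event 6 — #4 responding at 6 — and every candidate order breaks
completion choices over the 2 pending operations (#1, #2) were checked; none helps
take #3, #4 (pending dropped): step 2 already fails, because #4 take() → empty cannot occur there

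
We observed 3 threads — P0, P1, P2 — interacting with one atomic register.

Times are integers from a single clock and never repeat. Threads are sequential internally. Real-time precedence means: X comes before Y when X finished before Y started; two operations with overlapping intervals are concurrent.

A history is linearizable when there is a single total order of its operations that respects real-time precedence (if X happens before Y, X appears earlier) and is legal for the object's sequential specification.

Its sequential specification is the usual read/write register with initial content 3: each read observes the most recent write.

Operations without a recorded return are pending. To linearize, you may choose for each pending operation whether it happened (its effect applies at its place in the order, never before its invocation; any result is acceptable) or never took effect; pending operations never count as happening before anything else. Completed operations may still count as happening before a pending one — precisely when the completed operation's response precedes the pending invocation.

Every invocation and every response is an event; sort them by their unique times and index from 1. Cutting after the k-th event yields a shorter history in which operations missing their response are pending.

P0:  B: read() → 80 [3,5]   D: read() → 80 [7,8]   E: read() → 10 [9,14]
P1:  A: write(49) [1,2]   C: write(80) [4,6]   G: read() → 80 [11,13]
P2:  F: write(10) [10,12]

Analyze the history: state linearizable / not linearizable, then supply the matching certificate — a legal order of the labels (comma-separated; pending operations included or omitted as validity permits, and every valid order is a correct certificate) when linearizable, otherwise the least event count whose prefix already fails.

step 1: A write(49) — value 49
step 2: C write(80) — value 80
step 3: B read() → 80 — value 80
step 4: D read() → 80 — value 80
step 5: G read() → 80 — value 80
step 6: F write(10) — value 10
step 7: E read() → 10 — value 10

linearizable — witness: A, C, B, D, G, F, E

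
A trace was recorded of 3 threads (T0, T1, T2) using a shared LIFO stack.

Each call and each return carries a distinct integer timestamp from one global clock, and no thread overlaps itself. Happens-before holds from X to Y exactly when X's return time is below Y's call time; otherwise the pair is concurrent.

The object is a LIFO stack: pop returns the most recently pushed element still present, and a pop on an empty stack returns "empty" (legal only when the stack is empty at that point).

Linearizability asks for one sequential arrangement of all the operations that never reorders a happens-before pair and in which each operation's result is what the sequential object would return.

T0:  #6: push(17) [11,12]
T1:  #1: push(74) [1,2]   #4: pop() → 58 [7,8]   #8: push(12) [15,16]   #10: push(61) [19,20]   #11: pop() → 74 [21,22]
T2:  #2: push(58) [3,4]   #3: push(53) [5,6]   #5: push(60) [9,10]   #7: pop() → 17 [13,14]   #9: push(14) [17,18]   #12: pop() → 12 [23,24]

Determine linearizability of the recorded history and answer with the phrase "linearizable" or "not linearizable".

prefix check: 1..7 passes, 1..8 fails once #4's time-8 response joins
one real-time candidate order over the 4 completed operations — the LIFO stack replay rejects it
e.g. #1, #2, #3, #4: illegal at step 4, since #4 pop() → 58 cannot apply there

not linearizable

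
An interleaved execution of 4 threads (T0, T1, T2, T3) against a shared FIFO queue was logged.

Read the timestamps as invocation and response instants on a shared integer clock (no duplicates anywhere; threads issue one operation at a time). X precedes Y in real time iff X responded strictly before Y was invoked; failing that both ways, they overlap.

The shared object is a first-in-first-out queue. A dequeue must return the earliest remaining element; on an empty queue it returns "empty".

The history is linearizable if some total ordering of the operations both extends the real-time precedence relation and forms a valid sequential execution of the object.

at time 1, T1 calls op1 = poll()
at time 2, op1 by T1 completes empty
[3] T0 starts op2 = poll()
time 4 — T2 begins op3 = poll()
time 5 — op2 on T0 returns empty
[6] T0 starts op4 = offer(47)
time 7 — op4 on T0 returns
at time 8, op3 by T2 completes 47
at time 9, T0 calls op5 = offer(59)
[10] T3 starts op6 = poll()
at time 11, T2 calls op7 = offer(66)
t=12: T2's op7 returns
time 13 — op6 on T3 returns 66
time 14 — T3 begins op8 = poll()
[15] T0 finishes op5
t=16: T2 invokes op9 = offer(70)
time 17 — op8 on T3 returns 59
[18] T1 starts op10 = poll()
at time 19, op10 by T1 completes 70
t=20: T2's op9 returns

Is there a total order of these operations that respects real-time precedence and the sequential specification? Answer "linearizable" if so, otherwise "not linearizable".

a witness: op1, op2, op4, op3, op7, op5, op6, op8, op9, op10
after step 1 (op1 poll() → empty): queue <>
after step 2 (op2 poll() → empty): queue <>
after step 3 (op4 offer(47)): queue <47>
after step 4 (op3 poll() → 47): queue <>
after step 5 (op7 offer(66)): queue <66>
after step 6 (op5 offer(59)): queue <66,59>
after step 7 (op6 poll() → 66): queue <59>
after step 8 (op8 poll() → 59): queue <>
after step 9 (op9 offer(70)): queue <70>
after step 10 (op10 poll() → 70): queue <>

linearizable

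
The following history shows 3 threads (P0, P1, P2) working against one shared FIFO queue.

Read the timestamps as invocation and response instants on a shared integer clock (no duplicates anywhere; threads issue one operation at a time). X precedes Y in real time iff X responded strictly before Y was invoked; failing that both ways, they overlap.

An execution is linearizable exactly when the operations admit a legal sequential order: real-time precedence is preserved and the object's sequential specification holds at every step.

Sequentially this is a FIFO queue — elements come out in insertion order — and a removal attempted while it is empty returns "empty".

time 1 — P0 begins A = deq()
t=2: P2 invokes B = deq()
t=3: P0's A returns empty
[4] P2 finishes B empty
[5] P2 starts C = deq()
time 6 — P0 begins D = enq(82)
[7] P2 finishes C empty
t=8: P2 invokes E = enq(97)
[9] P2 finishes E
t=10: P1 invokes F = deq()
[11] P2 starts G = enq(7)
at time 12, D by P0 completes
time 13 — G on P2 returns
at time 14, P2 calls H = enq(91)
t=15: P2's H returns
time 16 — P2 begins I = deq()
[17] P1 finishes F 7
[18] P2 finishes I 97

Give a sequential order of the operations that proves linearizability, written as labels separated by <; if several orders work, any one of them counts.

1. A deq() → empty, leaving queue <>
2. B deq() → empty, leaving queue <>
3. C deq() → empty, leaving queue <>
4. E enq(97), leaving queue <97>
5. G enq(7), leaving queue <97,7>
6. D enq(82), leaving queue <97,7,82>
7. H enq(91), leaving queue <97,7,82,91>
8. I deq() → 97, leaving queue <7,82,91>
9. F deq() → 7, leaving queue <82,91>

A < B < C < E < G < D < H < I < F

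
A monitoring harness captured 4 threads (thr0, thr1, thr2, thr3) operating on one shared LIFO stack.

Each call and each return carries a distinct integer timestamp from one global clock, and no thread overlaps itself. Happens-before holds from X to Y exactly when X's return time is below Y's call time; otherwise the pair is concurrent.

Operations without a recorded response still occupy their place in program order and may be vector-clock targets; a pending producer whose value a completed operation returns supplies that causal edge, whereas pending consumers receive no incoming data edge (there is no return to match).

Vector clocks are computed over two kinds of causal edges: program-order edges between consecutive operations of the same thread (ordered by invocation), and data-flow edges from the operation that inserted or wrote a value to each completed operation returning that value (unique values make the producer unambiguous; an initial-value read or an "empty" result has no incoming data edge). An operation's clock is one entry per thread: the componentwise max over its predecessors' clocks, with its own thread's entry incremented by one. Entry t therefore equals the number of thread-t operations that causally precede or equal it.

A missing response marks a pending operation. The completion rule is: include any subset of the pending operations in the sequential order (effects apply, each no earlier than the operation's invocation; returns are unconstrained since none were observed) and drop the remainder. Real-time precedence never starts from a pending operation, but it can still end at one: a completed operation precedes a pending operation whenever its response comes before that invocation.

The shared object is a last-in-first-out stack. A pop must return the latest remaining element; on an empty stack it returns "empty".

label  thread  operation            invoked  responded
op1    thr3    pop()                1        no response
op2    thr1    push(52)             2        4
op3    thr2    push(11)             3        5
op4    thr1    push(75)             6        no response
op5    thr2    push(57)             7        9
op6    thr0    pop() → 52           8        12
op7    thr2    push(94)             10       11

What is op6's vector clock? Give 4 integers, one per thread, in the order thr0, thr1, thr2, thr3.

root op op1, invoked 1: fresh clock plus thr3's own tick → (0, 0, 0, 1)
root op op3, invoked 3: fresh clock plus thr2's own tick → (0, 0, 1, 0)
root op op2, invoked 2: fresh clock plus thr1's own tick → (0, 1, 0, 0)
from VC(op3)=(0, 0, 1, 0), op5 (invoked 7) maxes components and bumps thr2 → (0, 0, 2, 0)
from VC(op2)=(0, 1, 0, 0), op4 (invoked 6) maxes components and bumps thr1 → (0, 2, 0, 0)
from VC(op2)=(0, 1, 0, 0), op6 (invoked 8) maxes components and bumps thr0 → (1, 1, 0, 0)
from VC(op5)=(0, 0, 2, 0), op7 (invoked 10) maxes components and bumps thr2 → (0, 0, 3, 0)
target: VC(op6) = (1, 1, 0, 0)

(1, 1, 0, 0)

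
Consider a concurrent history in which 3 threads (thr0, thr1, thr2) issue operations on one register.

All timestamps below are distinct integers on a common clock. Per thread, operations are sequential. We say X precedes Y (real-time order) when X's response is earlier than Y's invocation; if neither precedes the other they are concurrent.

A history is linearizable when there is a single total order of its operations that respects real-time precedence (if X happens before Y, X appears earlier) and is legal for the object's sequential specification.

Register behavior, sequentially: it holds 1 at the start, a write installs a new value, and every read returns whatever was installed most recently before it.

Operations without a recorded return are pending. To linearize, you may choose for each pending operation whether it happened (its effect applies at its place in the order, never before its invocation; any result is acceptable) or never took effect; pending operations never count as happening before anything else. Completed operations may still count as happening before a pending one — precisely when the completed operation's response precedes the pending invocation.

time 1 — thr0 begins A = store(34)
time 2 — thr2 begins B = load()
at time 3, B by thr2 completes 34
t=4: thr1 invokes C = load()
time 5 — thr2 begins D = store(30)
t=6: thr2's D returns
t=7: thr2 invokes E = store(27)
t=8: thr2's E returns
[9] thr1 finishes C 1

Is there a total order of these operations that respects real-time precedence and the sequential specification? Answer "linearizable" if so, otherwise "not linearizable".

already the first 9 events (up to C's response at time 9) admit no linearization; the first 8 still do
the 4 completed operations admit 3 real-time orders; each fails the register replay
no completion choice of the 1 pending operation (A) rescues it — every subset was tried
e.g. B, C, D, E (pending dropped): illegal at step 1, since B load() → 34 cannot apply there
e.g. B, D, C, E (pending dropped): illegal at step 1, since B load() → 34 cannot apply there

not linearizable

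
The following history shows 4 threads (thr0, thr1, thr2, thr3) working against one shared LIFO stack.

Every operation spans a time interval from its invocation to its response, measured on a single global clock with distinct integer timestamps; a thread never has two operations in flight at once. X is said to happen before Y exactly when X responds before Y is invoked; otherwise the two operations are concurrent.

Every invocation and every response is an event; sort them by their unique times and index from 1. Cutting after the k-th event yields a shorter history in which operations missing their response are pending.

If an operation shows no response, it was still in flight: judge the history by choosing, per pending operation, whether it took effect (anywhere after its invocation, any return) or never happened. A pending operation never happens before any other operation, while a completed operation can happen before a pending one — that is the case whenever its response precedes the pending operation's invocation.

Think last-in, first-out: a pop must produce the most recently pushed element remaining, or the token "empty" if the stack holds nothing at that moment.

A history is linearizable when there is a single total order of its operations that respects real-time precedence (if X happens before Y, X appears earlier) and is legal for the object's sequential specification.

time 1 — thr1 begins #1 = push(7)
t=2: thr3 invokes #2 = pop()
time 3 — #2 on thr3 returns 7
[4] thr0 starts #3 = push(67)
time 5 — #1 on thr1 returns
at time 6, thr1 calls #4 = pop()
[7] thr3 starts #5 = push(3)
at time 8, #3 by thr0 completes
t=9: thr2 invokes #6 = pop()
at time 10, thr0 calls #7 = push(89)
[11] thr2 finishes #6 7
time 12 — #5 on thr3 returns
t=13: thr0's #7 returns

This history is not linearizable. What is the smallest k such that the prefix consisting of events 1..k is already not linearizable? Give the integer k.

11

events 1..10 are still linearizable — one witness is #1, #2, #3:
after step 1 (#1 push(7)): stack <7>
after step 2 (#2 pop() → 7): stack <>
after step 3 (#3 push(67)): stack <67>
adding event 11 (#6 responds at 11) leaves no legal real-time order
completion choices over the 3 pending operations (#4, #5, #7) were checked; none helps
sample order #1, #2, #3, #6 (pending dropped) stalls at step 4 — #6 pop() → 7 has no legal effect
sample order #2, #1, #3, #6 (pending dropped) stalls at step 1 — #2 pop() → 7 has no legal effect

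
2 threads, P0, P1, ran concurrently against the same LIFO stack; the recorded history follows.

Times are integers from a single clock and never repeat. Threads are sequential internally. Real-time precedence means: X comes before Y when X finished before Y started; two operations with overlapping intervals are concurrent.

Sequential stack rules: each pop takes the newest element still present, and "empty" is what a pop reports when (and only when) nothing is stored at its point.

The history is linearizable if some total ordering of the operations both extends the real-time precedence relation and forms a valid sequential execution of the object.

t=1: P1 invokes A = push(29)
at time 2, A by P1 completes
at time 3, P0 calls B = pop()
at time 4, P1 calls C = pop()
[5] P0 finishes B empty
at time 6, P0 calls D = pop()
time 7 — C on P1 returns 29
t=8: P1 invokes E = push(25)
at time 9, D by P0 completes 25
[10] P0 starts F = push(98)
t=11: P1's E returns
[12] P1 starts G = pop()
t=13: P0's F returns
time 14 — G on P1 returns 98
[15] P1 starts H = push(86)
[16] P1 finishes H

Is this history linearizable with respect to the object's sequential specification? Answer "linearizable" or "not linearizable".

a witness: A, C, B, E, D, F, G, H
after step 1 (A push(29)): stack <29>
after step 2 (C pop() → 29): stack <>
after step 3 (B pop() → empty): stack <>
after step 4 (E push(25)): stack <25>
after step 5 (D pop() → 25): stack <>
after step 6 (F push(98)): stack <98>
after step 7 (G pop() → 98): stack <>
after step 8 (H push(86)): stack <86>

linearizable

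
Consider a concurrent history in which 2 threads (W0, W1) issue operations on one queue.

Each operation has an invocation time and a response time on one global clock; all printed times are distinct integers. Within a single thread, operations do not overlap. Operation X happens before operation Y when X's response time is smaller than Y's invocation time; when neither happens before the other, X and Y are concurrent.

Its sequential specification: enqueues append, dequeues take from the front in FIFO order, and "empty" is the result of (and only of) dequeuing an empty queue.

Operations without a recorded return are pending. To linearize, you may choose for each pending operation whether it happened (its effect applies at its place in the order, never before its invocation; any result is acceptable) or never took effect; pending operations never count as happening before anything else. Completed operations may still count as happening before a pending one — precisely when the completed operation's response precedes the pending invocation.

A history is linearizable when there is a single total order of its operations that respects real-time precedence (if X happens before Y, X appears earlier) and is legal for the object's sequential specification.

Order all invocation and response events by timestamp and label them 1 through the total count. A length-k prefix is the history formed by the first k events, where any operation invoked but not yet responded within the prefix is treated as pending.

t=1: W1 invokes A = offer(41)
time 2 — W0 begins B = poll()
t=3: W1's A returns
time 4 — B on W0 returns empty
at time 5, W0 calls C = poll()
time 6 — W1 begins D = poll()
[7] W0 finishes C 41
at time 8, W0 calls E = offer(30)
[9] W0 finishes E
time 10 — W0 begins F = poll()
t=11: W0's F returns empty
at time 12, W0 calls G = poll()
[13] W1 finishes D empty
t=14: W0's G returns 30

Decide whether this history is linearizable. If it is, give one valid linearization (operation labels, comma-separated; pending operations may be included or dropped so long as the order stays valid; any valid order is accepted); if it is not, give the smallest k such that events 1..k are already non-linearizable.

prefix check: 1..12 passes, 1..13 fails once D's time-13 response joins
every one of the 8 real-time-consistent orders over 6 completed queue ops fails the sequential spec
including or dropping the 1 pending operation (G) in any combination fails
one such order, A, B, C, D, E, F (pending dropped), breaks at step 2 where B poll() → empty is illegal
one such order, A, B, C, E, D, F (pending dropped), breaks at step 2 where B poll() → empty is illegal

not linearizable — minimal violating prefix: 13 events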